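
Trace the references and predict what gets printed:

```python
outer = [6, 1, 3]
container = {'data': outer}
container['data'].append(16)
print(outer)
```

Key concept: dict holds reference to list.
Step by step:
`outer = [6, 1, 3]` → outer = [6, 1, 3]
`container = {'data': outer}` → container = {'data': [6, 1, 3]}
`container['data'].append(16)` → outer = [6, 1, 3, 16]; container = {'data': [6, 1, 3, 16]}
`print(outer)` → prints [6, 1, 3, 16]

Answer: [6, 1, 3, 16]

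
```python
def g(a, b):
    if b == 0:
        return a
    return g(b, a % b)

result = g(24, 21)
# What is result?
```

g(24, 21) -> g(21, 3) -> g(3, 0) -> 3

Answer: 3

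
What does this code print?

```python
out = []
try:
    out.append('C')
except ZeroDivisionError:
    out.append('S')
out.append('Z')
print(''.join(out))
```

Execution trace: 'C' (try body, no exception) → 'Z' (after the try/except). Output: CZ

Answer: CZ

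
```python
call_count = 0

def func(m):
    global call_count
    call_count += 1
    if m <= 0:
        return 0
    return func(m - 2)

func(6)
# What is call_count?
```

Linear recursion stepping by 2: 4 calls from m=6 down to ≤0.

Answer: 4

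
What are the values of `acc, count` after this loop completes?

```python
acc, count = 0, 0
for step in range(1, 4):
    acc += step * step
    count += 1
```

Sum of squares and count
`acc, count` takes the values: (0, 0) → (1, 0) → (1, 1) → (5, 1) → (5, 2) → (14, 2) → (14, 3)

Answer: 14, 3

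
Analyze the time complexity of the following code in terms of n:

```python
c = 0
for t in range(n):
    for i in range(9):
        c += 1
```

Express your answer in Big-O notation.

Each loop level contributes: n × 1. Multiplying the contributions gives O(n).

Answer: O(n)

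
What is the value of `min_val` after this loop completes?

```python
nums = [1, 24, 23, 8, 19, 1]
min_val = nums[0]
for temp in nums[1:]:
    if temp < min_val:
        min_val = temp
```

Minimum of [1, 24, 23, 8, 19, 1]
`min_val` takes the values: 1

Answer: 1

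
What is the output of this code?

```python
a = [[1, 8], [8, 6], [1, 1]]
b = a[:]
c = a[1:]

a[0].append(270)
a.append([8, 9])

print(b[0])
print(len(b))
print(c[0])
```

Key concept: slice with nested mutation.
Step by step:
`a = [[1, 8], [8, 6], [1, 1]]` → a = [[1, 8], [8, 6], [1, 1]]
`b = a[:]` → b = [[1, 8], [8, 6], [1, 1]]
`c = a[1:]` → c = [[8, 6], [1, 1]]
`a[0].append(270)` → a = [[1, 8, 270], [8, 6], [1, 1]]; b = [[1, 8, 270], [8, 6], [1, 1]]
`a.append([8, 9])` → a = [[1, 8, 270], [8, 6], [1, 1], [8, 9]]
`print(b[0])` → prints [1, 8, 270]
`print(len(b))` → prints 3
`print(c[0])` → prints [8, 6]

Answer:
[1, 8, 270]
3
[8, 6]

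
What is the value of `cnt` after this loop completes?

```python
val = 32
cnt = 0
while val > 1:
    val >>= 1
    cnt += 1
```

Count right shifts until 1
`cnt` takes the values: 0 → 1 → 2 → 3 → 4 → 5

Answer: 5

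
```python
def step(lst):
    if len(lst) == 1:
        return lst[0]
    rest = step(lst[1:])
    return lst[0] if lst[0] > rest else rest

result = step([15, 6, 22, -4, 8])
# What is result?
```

Recursive max over [15, 6, 22, -4, 8] = 22

Answer: 22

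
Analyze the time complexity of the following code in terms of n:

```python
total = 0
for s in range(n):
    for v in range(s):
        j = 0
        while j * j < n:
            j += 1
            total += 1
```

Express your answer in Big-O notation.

Each loop level contributes: n × n × √n. Multiplying the contributions gives O(n^2√n).

Answer: O(n^2√n)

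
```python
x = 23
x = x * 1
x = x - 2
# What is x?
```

Trace:
`x = 23` → x = 23
`x = x * 1` → x = 23
`x = x - 2` → x = 21
So x = 21

Answer: 21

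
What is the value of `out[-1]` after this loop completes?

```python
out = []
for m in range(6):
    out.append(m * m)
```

Last element of squares 0 to 5
`out` takes the values: [] → [0] → [0, 1] → [0, 1, 4] → [0, 1, 4, 9] → [0, 1, 4, 9, 16] → [0, 1, 4, 9, 16, 25]
So `out[-1]` = 25

Answer: 25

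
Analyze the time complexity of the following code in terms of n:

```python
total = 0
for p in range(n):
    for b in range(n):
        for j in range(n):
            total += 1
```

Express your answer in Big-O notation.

Each loop level contributes: n × n × n. Multiplying the contributions gives O(n^3).

Answer: O(n^3)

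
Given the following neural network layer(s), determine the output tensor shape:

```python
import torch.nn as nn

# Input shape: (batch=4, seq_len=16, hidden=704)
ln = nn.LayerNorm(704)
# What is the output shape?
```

Input: (4, 16, 704) -> Output: (4, 16, 704)

Answer: (4, 16, 704)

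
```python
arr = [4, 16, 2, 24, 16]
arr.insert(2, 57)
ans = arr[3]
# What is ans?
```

Trace:
`arr = [4, 16, 2, 24, 16]` → arr = [4, 16, 2, 24, 16]
`arr.insert(2, 57)` → arr = [4, 16, 57, 2, 24, 16]
`ans = arr[3]` → ans = 2
So ans = 2

Answer: 2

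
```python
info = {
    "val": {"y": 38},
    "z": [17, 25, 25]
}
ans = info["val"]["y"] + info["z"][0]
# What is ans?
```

Trace:
`info = { ...` → info = {'val': {'y': 38}, 'z': [17, 25, 25]}
`ans = info["val"]["y"] + info["z"][0]` → ans = 55
So ans = 55

Answer: 55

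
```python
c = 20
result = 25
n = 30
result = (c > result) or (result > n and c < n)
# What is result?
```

Trace:
`c = 20` → c = 20
`result = 25` → result = 25
`n = 30` → n = 30
`result = (c > result) or (result > n and c < n)` → result = False
So result = False

Answer: False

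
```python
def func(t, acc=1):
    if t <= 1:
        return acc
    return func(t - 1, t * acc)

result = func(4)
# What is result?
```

Accumulator trace (n, acc): (4, 1) -> (3, 4) -> (2, 12) -> (1, 24) -> return 24

Answer: 24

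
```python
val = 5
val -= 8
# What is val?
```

Trace:
`val = 5` → val = 5
`val -= 8` → val = -3
So val = -3

Answer: -3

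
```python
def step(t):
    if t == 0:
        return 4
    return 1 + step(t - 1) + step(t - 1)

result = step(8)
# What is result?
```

step(t) = 1 + 2·step(t-1), step(0)=4. Closed form: (4+1)·2^8 - 1 = 1279.

Answer: 1279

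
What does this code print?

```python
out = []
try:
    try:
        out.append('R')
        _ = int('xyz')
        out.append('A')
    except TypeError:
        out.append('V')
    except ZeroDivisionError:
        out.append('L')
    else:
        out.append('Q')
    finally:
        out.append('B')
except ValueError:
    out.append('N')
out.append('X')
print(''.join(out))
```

Execution trace: 'R' (try body) → 'B' (finally) → 'N' (outer except ValueError) → 'X' (after the try/except). Output: RBNX

Answer: RBNX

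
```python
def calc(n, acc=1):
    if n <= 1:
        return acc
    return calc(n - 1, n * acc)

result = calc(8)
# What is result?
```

Accumulator trace (n, acc): (8, 1) -> (7, 8) -> (6, 56) -> (5, 336) -> (4, 1680) -> (3, 6720) -> (2, 20160) -> (1, 40320) -> return 40320

Answer: 40320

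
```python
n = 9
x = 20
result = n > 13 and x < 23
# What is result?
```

Trace:
`n = 9` → n = 9
`x = 20` → x = 20
`result = n > 13 and x < 23` → result = False
So result = False

Answer: False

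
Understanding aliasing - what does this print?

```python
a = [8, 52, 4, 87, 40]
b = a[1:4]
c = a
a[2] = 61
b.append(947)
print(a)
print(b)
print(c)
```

Key concept: slice vs alias.
Step by step:
`a = [8, 52, 4, 87, 40]` → a = [8, 52, 4, 87, 40]
`b = a[1:4]` → b = [52, 4, 87]
`c = a` → c = [8, 52, 4, 87, 40] (same object as a)
`a[2] = 61` → a = [8, 52, 61, 87, 40] (same object as c); c = [8, 52, 61, 87, 40] (same object as a)
`b.append(947)` → b = [52, 4, 87, 947]
`print(a)` → prints [8, 52, 61, 87, 40]
`print(b)` → prints [52, 4, 87, 947]
`print(c)` → prints [8, 52, 61, 87, 40]

Answer:
[8, 52, 61, 87, 40]
[52, 4, 87, 947]
[8, 52, 61, 87, 40]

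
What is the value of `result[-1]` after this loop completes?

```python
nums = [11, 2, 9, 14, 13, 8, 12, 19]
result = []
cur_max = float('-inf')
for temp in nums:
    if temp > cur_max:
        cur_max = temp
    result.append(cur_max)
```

Running max ends at 19
`result` takes the values: [] → [11] → [11, 11] → [11, 11, 11] → [11, 11, 11, 14] → [11, 11, 11, 14, 14] → [11, 11, 11, 14, 14, 14] → [11, 11, 11, 14, 14, 14, 14] → [11, 11, 11, 14, 14, 14, 14, 19]
So `result[-1]` = 19

Answer: 19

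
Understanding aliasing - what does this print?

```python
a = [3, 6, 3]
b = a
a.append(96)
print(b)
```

Key concept: basic list aliasing.
Step by step:
`a = [3, 6, 3]` → a = [3, 6, 3]
`b = a` → b = [3, 6, 3] (same object as a)
`a.append(96)` → a = [3, 6, 3, 96] (same object as b); b = [3, 6, 3, 96] (same object as a)
`print(b)` → prints [3, 6, 3, 96]

Answer: [3, 6, 3, 96]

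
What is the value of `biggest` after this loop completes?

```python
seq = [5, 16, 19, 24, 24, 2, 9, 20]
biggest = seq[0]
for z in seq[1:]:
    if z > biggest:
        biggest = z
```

Maximum of [5, 16, 19, 24, 24, 2, 9, 20]
`biggest` takes the values: 5 → 16 → 19 → 24

Answer: 24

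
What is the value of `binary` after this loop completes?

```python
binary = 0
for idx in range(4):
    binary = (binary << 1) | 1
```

Build 4 consecutive 1-bits: 0b1111
`binary` takes the values: 0 → 1 → 3 → 7 → 15

Answer: 15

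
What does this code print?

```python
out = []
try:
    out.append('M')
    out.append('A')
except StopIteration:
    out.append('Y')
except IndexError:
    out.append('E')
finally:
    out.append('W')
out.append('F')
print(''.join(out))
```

Execution trace: 'M' (try body) → 'A' (try body, no exception) → 'W' (finally) → 'F' (after the try/except). Output: MAWF

Answer: MAWF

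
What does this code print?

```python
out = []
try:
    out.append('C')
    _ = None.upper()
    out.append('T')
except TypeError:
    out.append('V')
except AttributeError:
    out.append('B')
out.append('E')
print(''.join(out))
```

Execution trace: 'C' (try body) → 'B' (except AttributeError) → 'E' (after the try/except). Output: CBE

Answer: CBE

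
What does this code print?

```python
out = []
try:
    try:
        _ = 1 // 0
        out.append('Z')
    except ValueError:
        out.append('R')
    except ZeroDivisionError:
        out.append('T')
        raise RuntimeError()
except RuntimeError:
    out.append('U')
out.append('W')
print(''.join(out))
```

Execution trace: 'T' (inner except ZeroDivisionError) → 'U' (outer except RuntimeError) → 'W' (after the try/except). Output: TUW

Answer: TUW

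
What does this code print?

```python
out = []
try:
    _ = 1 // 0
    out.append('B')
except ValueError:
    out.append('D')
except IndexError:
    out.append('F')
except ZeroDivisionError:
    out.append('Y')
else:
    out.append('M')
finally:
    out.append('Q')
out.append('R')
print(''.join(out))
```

Execution trace: 'Y' (except ZeroDivisionError) → 'Q' (finally) → 'R' (after the try/except). Output: YQR

Answer: YQR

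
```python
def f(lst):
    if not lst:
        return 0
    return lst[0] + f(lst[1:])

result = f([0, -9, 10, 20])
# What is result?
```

0 + (-9) + 10 + 20 + 0 = 21

Answer: 21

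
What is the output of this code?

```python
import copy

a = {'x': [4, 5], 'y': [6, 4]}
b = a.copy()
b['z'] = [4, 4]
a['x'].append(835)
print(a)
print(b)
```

Key concept: shallow copy of dict with mutable values.
Step by step:
`a = {'x': [4, 5], 'y': [6, 4]}` → a = {'x': [4, 5], 'y': [6, 4]}
`b = a.copy()` → b = {'x': [4, 5], 'y': [6, 4]}
`b['z'] = [4, 4]` → b = {'x': [4, 5], 'y': [6, 4], 'z': [4, 4]}
`a['x'].append(835)` → a = {'x': [4, 5, 835], 'y': [6, 4]}; b = {'x': [4, 5, 835], 'y': [6, 4], 'z': [4, 4]}
`print(a)` → prints {'x': [4, 5, 835], 'y': [6, 4]}
`print(b)` → prints {'x': [4, 5, 835], 'y': [6, 4], 'z': [4, 4]}

Answer:
{'x': [4, 5, 835], 'y': [6, 4]}
{'x': [4, 5, 835], 'y': [6, 4], 'z': [4, 4]}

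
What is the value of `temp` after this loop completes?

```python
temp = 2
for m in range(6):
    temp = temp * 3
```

Multiply by 3, 6 times: 2 * 3^6 = 1458
`temp` takes the values: 2 → 6 → 18 → 54 → 162 → 486 → 1458

Answer: 1458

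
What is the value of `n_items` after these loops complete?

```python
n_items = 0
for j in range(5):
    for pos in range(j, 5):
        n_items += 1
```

Upper triangle: 5 + 4 + ... + 1
`n_items` takes the values: 0 → 1 → 2 → 3 → 4 → 5 → 6 → 7 → 8 → 9 → 10 → 11 → 12 → 13 → 14 → 15

Answer: 15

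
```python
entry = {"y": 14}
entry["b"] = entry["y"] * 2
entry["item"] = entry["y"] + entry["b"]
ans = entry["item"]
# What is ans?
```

Trace:
`entry = {"y": 14}` → entry = {'y': 14}
`entry["b"] = entry["y"] * 2` → entry = {'y': 14, 'b': 28}
`entry["item"] = entry["y"] + entry["b"]` → entry = {'y': 14, 'b': 28, 'item': 42}
`ans = entry["item"]` → ans = 42
So ans = 42

Answer: 42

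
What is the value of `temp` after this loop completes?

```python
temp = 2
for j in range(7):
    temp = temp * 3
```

Multiply by 3, 7 times: 2 * 3^7 = 4374
`temp` takes the values: 2 → 6 → 18 → 54 → 162 → 486 → 1458 → 4374

Answer: 4374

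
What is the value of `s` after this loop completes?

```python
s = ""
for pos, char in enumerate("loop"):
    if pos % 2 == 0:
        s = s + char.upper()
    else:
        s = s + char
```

Uppercase even positions in 'loop'
`s` takes the values: "" → "L" → "Lo" → "LoO" → "LoOp"

Answer: "LoOp"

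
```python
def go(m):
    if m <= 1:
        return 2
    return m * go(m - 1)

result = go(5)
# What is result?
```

go(5) = 5 * 4 * 3 * 2 * 2 = 240

Answer: 240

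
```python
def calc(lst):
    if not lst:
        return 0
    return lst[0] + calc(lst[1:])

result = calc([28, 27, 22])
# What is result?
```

28 + 27 + 22 + 0 = 77

Answer: 77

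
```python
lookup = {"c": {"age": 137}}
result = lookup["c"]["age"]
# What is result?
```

Trace:
`lookup = {"c": {"age": 137}}` → lookup = {'c': {'age': 137}}
`result = lookup["c"]["age"]` → result = 137
So result = 137

Answer: 137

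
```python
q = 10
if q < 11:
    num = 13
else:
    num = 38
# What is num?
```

Trace:
`q = 10` → q = 10
`if q < 11: ...` → q < 11 is True → num = 13
So num = 13

Answer: 13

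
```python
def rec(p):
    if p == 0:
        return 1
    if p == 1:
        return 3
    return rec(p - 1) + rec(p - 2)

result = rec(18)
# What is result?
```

Build up from base cases: rec(0)=1, rec(1)=3, rec(2)=4, rec(3)=7, rec(4)=11, rec(5)=18, rec(6)=29, ..., rec(18)=9349

Answer: 9349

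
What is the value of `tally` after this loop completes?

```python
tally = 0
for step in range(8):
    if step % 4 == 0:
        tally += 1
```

Count numbers divisible by 4 in range(8)
`tally` takes the values: 0 → 1 → 2

Answer: 2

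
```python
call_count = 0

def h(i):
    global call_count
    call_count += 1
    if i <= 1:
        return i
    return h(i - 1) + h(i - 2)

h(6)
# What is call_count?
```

Calls(i) = 1 + Calls(i-1) + Calls(i-2); Calls(0)=Calls(1)=1. For i=6 this gives 25.

Answer: 25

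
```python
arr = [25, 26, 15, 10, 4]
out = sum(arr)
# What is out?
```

Trace:
`arr = [25, 26, 15, 10, 4]` → arr = [25, 26, 15, 10, 4]
`out = sum(arr)` → out = 80
So out = 80

Answer: 80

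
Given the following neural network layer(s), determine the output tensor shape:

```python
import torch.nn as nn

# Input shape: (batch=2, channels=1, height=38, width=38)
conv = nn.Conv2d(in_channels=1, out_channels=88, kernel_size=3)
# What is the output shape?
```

Input: (2, 1, 38, 38) -> Output: (2, 88, 36, 36)

Answer: (2, 88, 36, 36)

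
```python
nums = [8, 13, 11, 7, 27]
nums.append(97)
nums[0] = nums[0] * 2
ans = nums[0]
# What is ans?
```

Trace:
`nums = [8, 13, 11, 7, 27]` → nums = [8, 13, 11, 7, 27]
`nums.append(97)` → nums = [8, 13, 11, 7, 27, 97]
`nums[0] = nums[0] * 2` → nums = [16, 13, 11, 7, 27, 97]
`ans = nums[0]` → ans = 16
So ans = 16

Answer: 16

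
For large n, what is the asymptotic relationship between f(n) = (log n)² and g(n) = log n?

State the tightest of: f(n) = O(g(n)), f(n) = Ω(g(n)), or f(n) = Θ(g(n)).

(log n)² vs log n: f(n) = Ω(g(n)) but not O(g(n)) — (log n)² grows strictly faster than log n.

Answer: f(n) = Ω(g(n)) but not O(g(n)) — (log n)² grows strictly faster than log n.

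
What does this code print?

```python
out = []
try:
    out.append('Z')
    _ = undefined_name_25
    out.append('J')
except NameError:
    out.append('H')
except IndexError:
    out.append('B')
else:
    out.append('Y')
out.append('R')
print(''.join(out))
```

Execution trace: 'Z' (try body) → 'H' (except NameError) → 'R' (after the try/except). Output: ZHR

Answer: ZHR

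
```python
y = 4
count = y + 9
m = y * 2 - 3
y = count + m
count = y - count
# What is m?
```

Trace:
`y = 4` → y = 4
`count = y + 9` → count = 13
`m = y * 2 - 3` → m = 5
`y = count + m` → y = 18
`count = y - count` → count = 5
So m = 5

Answer: 5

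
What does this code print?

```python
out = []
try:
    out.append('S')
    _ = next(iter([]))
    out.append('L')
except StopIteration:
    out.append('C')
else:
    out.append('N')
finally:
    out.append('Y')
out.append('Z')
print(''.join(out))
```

Execution trace: 'S' (try body) → 'C' (except StopIteration) → 'Y' (finally) → 'Z' (after the try/except). Output: SCYZ

Answer: SCYZ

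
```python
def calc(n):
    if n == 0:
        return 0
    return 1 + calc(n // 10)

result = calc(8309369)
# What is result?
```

Count of digits of 8309369: 7

Answer: 7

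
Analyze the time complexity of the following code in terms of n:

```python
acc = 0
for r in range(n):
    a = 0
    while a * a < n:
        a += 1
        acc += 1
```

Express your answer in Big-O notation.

Each loop level contributes: n × √n. Multiplying the contributions gives O(n√n).

Answer: O(n√n)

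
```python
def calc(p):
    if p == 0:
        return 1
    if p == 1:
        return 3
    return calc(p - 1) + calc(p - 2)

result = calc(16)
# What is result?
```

Build up from base cases: calc(0)=1, calc(1)=3, calc(2)=4, calc(3)=7, calc(4)=11, calc(5)=18, calc(6)=29, ..., calc(16)=3571

Answer: 3571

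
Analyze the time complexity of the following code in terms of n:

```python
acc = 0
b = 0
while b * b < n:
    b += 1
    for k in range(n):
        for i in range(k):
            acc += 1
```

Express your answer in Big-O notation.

Each loop level contributes: √n × n × n. Multiplying the contributions gives O(n^2√n).

Answer: O(n^2√n)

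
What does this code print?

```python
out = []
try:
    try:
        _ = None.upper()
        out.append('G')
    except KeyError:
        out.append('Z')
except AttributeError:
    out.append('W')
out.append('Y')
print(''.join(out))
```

Execution trace: 'W' (outer except AttributeError) → 'Y' (after the try/except). Output: WY

Answer: WY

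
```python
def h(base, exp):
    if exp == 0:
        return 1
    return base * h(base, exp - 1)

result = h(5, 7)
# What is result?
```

h(5, 7) = 5 * 5 * 5 * 5 * 5 * 5 * 5 = 78125

Answer: 78125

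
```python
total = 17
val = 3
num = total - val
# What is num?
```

Trace:
`total = 17` → total = 17
`val = 3` → val = 3
`num = total - val` → num = 14
So num = 14

Answer: 14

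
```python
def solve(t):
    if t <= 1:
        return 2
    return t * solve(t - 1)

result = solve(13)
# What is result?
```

solve(13) = 13 * 12 * 11 * 10 * 9 * 8 * 7 * 6 * 5 * 4 * 3 * 2 * 2 = 12454041600

Answer: 12454041600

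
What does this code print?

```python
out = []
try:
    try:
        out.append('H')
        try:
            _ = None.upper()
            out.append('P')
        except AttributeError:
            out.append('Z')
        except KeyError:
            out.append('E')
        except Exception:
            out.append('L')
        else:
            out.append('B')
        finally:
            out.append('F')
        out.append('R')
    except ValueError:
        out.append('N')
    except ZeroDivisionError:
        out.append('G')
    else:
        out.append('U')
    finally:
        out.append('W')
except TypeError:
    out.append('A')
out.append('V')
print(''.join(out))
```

Execution trace: 'H' (try body) → 'Z' (inner except AttributeError) → 'F' (inner finally) → 'R' (try body, no exception) → 'U' (else) → 'W' (finally) → 'V' (after the try/except). Output: HZFRUWV

Answer: HZFRUWV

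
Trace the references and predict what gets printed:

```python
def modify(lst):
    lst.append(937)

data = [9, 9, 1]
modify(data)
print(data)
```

Key concept: function modifies passed list.
Step by step:
`data = [9, 9, 1]` → data = [9, 9, 1]
`modify(data)` → data = [9, 9, 1, 937]
`print(data)` → prints [9, 9, 1, 937]

Answer: [9, 9, 1, 937]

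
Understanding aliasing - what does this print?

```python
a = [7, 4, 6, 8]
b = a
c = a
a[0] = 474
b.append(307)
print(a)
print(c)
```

Key concept: multiple aliases.
Step by step:
`a = [7, 4, 6, 8]` → a = [7, 4, 6, 8]
`b = a` → b = [7, 4, 6, 8] (same object as a)
`c = a` → c = [7, 4, 6, 8] (same object as a, b)
`a[0] = 474` → a = [474, 4, 6, 8] (same object as b, c); b = [474, 4, 6, 8] (same object as a, c); c = [474, 4, 6, 8] (same object as a, b)
`b.append(307)` → a = [474, 4, 6, 8, 307] (same object as b, c); b = [474, 4, 6, 8, 307] (same object as a, c); c = [474, 4, 6, 8, 307] (same object as a, b)
`print(a)` → prints [474, 4, 6, 8, 307]
`print(c)` → prints [474, 4, 6, 8, 307]

Answer:
[474, 4, 6, 8, 307]
[474, 4, 6, 8, 307]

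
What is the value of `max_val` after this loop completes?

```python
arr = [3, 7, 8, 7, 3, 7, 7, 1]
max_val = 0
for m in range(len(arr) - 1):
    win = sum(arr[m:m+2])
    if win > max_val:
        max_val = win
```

Max sum of 2-element window in [3, 7, 8, 7, 3, 7, 7, 1]
`max_val` takes the values: 0 → 10 → 15

Answer: 15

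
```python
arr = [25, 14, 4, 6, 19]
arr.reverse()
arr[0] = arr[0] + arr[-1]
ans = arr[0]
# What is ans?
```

Trace:
`arr = [25, 14, 4, 6, 19]` → arr = [25, 14, 4, 6, 19]
`arr.reverse()` → arr = [19, 6, 4, 14, 25]
`arr[0] = arr[0] + arr[-1]` → arr = [44, 6, 4, 14, 25]
`ans = arr[0]` → ans = 44
So ans = 44

Answer: 44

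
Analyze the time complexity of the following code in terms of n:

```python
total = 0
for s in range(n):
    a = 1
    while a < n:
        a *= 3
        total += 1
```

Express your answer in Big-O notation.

Each loop level contributes: n × log n. Multiplying the contributions gives O(n log n).

Answer: O(n log n)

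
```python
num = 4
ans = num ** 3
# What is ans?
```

Trace:
`num = 4` → num = 4
`ans = num ** 3` → ans = 64
So ans = 64

Answer: 64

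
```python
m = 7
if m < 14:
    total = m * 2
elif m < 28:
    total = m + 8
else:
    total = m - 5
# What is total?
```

Trace:
`m = 7` → m = 7
`if m < 14: ...` → m < 14 is True → total = 14
So total = 14

Answer: 14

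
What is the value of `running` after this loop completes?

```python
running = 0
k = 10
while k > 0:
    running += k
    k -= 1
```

Sum 10 down to 1
`running` takes the values: 0 → 10 → 19 → 27 → 34 → 40 → 45 → 49 → 52 → 54 → 55

Answer: 55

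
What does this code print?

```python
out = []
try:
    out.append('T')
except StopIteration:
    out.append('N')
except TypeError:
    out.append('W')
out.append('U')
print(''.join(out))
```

Execution trace: 'T' (try body, no exception) → 'U' (after the try/except). Output: TU

Answer: TU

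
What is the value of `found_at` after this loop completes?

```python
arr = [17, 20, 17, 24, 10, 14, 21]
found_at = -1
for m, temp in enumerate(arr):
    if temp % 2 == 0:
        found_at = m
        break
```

First even number index in [17, 20, 17, 24, 10, 14, 21]
`found_at` takes the values: -1 → 1

Answer: 1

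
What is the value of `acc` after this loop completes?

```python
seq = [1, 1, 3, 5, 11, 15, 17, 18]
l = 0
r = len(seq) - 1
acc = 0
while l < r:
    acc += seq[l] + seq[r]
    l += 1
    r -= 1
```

Sum of pairs from ends
`acc` takes the values: 0 → 19 → 37 → 55 → 71

Answer: 71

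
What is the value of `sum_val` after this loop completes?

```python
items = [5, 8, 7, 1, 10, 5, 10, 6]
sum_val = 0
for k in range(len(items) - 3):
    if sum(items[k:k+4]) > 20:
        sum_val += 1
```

Count windows with sum > 20
`sum_val` takes the values: 0 → 1 → 2 → 3 → 4 → 5

Answer: 5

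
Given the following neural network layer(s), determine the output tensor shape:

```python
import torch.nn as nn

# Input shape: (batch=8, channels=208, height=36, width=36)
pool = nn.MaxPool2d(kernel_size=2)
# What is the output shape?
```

Input: (8, 208, 36, 36) -> Output: (8, 208, 18, 18)

Answer: (8, 208, 18, 18)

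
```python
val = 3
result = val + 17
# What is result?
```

Trace:
`val = 3` → val = 3
`result = val + 17` → result = 20
So result = 20

Answer: 20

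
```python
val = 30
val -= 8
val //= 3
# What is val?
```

Trace:
`val = 30` → val = 30
`val -= 8` → val = 22
`val //= 3` → val = 7
So val = 7

Answer: 7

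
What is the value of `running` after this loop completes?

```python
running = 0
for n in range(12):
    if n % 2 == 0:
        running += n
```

Sum of even numbers 0 to 11
`running` takes the values: 0 → 2 → 6 → 12 → 20 → 30

Answer: 30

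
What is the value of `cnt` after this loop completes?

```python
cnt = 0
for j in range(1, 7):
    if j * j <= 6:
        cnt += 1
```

Count numbers where j² ≤ 6
`cnt` takes the values: 0 → 1 → 2

Answer: 2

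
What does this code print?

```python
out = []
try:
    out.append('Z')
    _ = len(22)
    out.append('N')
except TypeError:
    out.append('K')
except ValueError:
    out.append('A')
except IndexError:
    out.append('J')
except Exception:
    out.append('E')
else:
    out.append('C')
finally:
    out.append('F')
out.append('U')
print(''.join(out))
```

Execution trace: 'Z' (try body) → 'K' (except TypeError) → 'F' (finally) → 'U' (after the try/except). Output: ZKFU

Answer: ZKFU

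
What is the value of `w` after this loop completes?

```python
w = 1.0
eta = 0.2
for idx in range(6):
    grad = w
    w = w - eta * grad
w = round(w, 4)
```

Gradient descent: w = 1.0 * (1 - 0.2)^6
`w` takes the values: 1.0 → 0.8 → 0.64 → 0.512 → 0.4096 → 0.32768 → 0.262144 → 0.2621

Answer: 0.2621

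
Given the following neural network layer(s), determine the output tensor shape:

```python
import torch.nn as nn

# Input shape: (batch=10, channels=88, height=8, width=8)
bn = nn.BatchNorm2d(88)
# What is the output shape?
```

Input: (10, 88, 8, 8) -> Output: (10, 88, 8, 8)

Answer: (10, 88, 8, 8)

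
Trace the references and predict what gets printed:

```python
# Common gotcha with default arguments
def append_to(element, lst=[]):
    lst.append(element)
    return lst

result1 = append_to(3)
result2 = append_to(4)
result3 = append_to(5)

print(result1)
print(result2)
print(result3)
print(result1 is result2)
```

Key concept: mutable default argument gotcha.
Step by step:
`result1 = append_to(3)` → result1 = [3]
`result2 = append_to(4)` → result1 = [3, 4] (same object as result2); result2 = [3, 4] (same object as result1)
`result3 = append_to(5)` → result1 = [3, 4, 5] (same object as result2, result3); result2 = [3, 4, 5] (same object as result1, result3); result3 = [3, 4, 5] (same object as result1, result2)
`print(result1)` → prints [3, 4, 5]
`print(result2)` → prints [3, 4, 5]
`print(result3)` → prints [3, 4, 5]
`print(result1 is result2)` → prints True

Answer:
[3, 4, 5]
[3, 4, 5]
[3, 4, 5]
True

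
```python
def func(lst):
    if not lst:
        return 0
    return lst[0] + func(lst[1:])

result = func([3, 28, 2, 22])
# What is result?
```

3 + 28 + 2 + 22 + 0 = 55

Answer: 55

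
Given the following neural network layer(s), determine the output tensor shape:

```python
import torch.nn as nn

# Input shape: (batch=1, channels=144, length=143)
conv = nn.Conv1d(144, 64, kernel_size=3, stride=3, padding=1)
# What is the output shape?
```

Input: (1, 144, 143) -> Output: (1, 64, 48)

Answer: (1, 64, 48)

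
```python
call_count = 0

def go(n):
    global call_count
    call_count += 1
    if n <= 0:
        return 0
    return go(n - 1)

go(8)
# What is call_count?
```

Linear recursion stepping by 1: 9 calls from n=8 down to ≤0.

Answer: 9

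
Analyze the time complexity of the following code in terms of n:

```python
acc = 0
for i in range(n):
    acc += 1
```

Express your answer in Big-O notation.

Each loop level contributes: n. Multiplying the contributions gives O(n).

Answer: O(n)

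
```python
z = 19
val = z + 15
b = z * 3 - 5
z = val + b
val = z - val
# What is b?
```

Trace:
`z = 19` → z = 19
`val = z + 15` → val = 34
`b = z * 3 - 5` → b = 52
`z = val + b` → z = 86
`val = z - val` → val = 52
So b = 52

Answer: 52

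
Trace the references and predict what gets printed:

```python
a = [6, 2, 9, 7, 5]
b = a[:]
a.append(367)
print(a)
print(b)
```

Key concept: slice [:] creates copy.
Step by step:
`a = [6, 2, 9, 7, 5]` → a = [6, 2, 9, 7, 5]
`b = a[:]` → b = [6, 2, 9, 7, 5]
`a.append(367)` → a = [6, 2, 9, 7, 5, 367]
`print(a)` → prints [6, 2, 9, 7, 5, 367]
`print(b)` → prints [6, 2, 9, 7, 5]

Answer:
[6, 2, 9, 7, 5, 367]
[6, 2, 9, 7, 5]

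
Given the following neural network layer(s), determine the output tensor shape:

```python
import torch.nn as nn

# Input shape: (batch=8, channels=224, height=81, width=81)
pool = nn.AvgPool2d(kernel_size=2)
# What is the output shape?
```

Input: (8, 224, 81, 81) -> Output: (8, 224, 40, 40)

Answer: (8, 224, 40, 40)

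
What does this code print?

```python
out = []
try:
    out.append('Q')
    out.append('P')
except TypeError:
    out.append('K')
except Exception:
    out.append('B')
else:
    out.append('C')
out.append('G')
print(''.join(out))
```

Execution trace: 'Q' (try body) → 'P' (try body, no exception) → 'C' (else) → 'G' (after the try/except). Output: QPCG

Answer: QPCG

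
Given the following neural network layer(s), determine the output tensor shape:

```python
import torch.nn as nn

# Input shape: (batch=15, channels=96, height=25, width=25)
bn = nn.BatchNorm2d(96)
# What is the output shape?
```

Input: (15, 96, 25, 25) -> Output: (15, 96, 25, 25)

Answer: (15, 96, 25, 25)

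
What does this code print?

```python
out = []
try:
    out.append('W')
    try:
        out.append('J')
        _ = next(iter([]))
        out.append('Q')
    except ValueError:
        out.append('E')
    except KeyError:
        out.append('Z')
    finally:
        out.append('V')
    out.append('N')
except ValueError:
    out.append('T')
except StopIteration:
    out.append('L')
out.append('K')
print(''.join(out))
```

Execution trace: 'W' (try body) → 'J' (inner try body) → 'V' (inner finally) → 'L' (except StopIteration) → 'K' (after the try/except). Output: WJVLK

Answer: WJVLK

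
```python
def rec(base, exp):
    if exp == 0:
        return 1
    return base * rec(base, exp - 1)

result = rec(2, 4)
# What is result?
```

rec(2, 4) = 2 * 2 * 2 * 2 = 16

Answer: 16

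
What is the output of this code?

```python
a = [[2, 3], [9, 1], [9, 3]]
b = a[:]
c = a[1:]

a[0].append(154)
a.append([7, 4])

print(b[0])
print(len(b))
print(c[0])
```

Key concept: slice with nested mutation.
Step by step:
`a = [[2, 3], [9, 1], [9, 3]]` → a = [[2, 3], [9, 1], [9, 3]]
`b = a[:]` → b = [[2, 3], [9, 1], [9, 3]]
`c = a[1:]` → c = [[9, 1], [9, 3]]
`a[0].append(154)` → a = [[2, 3, 154], [9, 1], [9, 3]]; b = [[2, 3, 154], [9, 1], [9, 3]]
`a.append([7, 4])` → a = [[2, 3, 154], [9, 1], [9, 3], [7, 4]]
`print(b[0])` → prints [2, 3, 154]
`print(len(b))` → prints 3
`print(c[0])` → prints [9, 1]

Answer:
[2, 3, 154]
3
[9, 1]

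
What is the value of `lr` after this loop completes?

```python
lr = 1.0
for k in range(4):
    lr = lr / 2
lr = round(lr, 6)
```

Halving LR 4 times: 1 / 2^4
`lr` takes the values: 1.0 → 0.5 → 0.25 → 0.125 → 0.0625

Answer: 0.0625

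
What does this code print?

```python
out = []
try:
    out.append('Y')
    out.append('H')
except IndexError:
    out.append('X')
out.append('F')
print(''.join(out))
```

Execution trace: 'Y' (try body) → 'H' (try body, no exception) → 'F' (after the try/except). Output: YHF

Answer: YHF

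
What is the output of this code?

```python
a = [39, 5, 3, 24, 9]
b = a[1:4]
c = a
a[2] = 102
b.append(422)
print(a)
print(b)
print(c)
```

Key concept: slice vs alias.
Step by step:
`a = [39, 5, 3, 24, 9]` → a = [39, 5, 3, 24, 9]
`b = a[1:4]` → b = [5, 3, 24]
`c = a` → c = [39, 5, 3, 24, 9] (same object as a)
`a[2] = 102` → a = [39, 5, 102, 24, 9] (same object as c); c = [39, 5, 102, 24, 9] (same object as a)
`b.append(422)` → b = [5, 3, 24, 422]
`print(a)` → prints [39, 5, 102, 24, 9]
`print(b)` → prints [5, 3, 24, 422]
`print(c)` → prints [39, 5, 102, 24, 9]

Answer:
[39, 5, 102, 24, 9]
[5, 3, 24, 422]
[39, 5, 102, 24, 9]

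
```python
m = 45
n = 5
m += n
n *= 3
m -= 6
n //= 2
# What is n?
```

Trace:
`m = 45` → m = 45
`n = 5` → n = 5
`m += n` → m = 50
`n *= 3` → n = 15
`m -= 6` → m = 44
`n //= 2` → n = 7
So n = 7

Answer: 7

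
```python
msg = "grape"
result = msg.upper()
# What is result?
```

Trace:
`msg = "grape"` → msg = 'grape'
`result = msg.upper()` → result = 'GRAPE'
So result = 'GRAPE'

Answer: 'GRAPE'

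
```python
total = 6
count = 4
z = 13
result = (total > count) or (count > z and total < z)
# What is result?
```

Trace:
`total = 6` → total = 6
`count = 4` → count = 4
`z = 13` → z = 13
`result = (total > count) or (count > z and total < z)` → result = True
So result = True

Answer: True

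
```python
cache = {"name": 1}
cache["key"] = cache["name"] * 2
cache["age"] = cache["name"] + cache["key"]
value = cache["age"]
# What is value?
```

Trace:
`cache = {"name": 1}` → cache = {'name': 1}
`cache["key"] = cache["name"] * 2` → cache = {'name': 1, 'key': 2}
`cache["age"] = cache["name"] + cache["key"]` → cache = {'name': 1, 'key': 2, 'age': 3}
`value = cache["age"]` → value = 3
So value = 3

Answer: 3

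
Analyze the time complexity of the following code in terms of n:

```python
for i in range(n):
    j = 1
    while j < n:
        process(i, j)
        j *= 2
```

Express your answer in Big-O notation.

This is Linear outer loop, logarithmic inner loop. Time complexity: O(n log n).

Answer: O(n log n)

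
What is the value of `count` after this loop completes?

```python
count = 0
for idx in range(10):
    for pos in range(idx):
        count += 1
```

Triangle number: 0+1+2+...+9
`count` takes the values: 0 → 1 → 2 → 3 → 4 → 5 → 6 → 7 → 8 → 9 → 10 → 11 → 12 → 13 → 14 → 15 → 16 → 17 → 18 → 19 → 20 → 21 → 22 → 23 → 24 → 25 → 26 → 27 → 28 → 29 → … → 41 → 42 → 43 → 44 → 45

Answer: 45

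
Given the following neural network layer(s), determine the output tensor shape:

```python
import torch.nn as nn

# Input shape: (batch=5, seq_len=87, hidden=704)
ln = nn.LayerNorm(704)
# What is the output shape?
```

Input: (5, 87, 704) -> Output: (5, 87, 704)

Answer: (5, 87, 704)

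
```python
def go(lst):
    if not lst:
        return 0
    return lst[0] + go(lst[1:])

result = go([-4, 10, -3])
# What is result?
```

(-4) + 10 + (-3) + 0 = 3

Answer: 3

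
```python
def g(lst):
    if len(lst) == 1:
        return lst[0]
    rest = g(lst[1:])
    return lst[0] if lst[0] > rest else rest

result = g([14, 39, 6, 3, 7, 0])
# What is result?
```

Recursive max over [14, 39, 6, 3, 7, 0] = 39

Answer: 39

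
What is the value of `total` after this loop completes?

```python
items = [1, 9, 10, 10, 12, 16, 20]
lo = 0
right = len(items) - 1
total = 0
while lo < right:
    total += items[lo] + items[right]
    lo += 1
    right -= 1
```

Sum of pairs from ends
`total` takes the values: 0 → 21 → 46 → 68

Answer: 68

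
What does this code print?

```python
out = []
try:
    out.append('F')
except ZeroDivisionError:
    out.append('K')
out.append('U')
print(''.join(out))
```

Execution trace: 'F' (try body, no exception) → 'U' (after the try/except). Output: FU

Answer: FU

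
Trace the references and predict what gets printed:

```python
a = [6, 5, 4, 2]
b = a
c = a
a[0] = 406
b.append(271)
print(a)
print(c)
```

Key concept: multiple aliases.
Step by step:
`a = [6, 5, 4, 2]` → a = [6, 5, 4, 2]
`b = a` → b = [6, 5, 4, 2] (same object as a)
`c = a` → c = [6, 5, 4, 2] (same object as a, b)
`a[0] = 406` → a = [406, 5, 4, 2] (same object as b, c); b = [406, 5, 4, 2] (same object as a, c); c = [406, 5, 4, 2] (same object as a, b)
`b.append(271)` → a = [406, 5, 4, 2, 271] (same object as b, c); b = [406, 5, 4, 2, 271] (same object as a, c); c = [406, 5, 4, 2, 271] (same object as a, b)
`print(a)` → prints [406, 5, 4, 2, 271]
`print(c)` → prints [406, 5, 4, 2, 271]

Answer:
[406, 5, 4, 2, 271]
[406, 5, 4, 2, 271]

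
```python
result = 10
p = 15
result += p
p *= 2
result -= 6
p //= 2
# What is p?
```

Trace:
`result = 10` → result = 10
`p = 15` → p = 15
`result += p` → result = 25
`p *= 2` → p = 30
`result -= 6` → result = 19
`p //= 2` → p = 15
So p = 15

Answer: 15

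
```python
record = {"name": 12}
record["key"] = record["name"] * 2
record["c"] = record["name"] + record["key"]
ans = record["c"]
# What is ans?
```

Trace:
`record = {"name": 12}` → record = {'name': 12}
`record["key"] = record["name"] * 2` → record = {'name': 12, 'key': 24}
`record["c"] = record["name"] + record["key"]` → record = {'name': 12, 'key': 24, 'c': 36}
`ans = record["c"]` → ans = 36
So ans = 36

Answer: 36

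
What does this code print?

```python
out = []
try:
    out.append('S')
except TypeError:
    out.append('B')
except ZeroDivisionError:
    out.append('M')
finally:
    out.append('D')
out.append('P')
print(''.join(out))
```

Execution trace: 'S' (try body, no exception) → 'D' (finally) → 'P' (after the try/except). Output: SDP

Answer: SDP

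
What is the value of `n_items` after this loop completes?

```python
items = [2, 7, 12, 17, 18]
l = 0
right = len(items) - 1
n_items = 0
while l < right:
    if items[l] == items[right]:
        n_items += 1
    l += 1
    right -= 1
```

Count matching pairs from ends
`n_items` takes the values: 0

Answer: 0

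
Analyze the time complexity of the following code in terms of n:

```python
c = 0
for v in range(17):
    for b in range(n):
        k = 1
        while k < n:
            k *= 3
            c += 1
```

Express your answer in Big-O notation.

Each loop level contributes: 1 × n × log n. Multiplying the contributions gives O(n log n).

Answer: O(n log n)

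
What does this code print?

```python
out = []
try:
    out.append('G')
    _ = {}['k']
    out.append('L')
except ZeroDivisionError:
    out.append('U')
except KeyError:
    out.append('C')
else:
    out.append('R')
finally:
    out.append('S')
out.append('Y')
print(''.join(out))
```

Execution trace: 'G' (try body) → 'C' (except KeyError) → 'S' (finally) → 'Y' (after the try/except). Output: GCSY

Answer: GCSY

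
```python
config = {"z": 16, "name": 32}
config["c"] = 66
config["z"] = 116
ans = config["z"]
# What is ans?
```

Trace:
`config = {"z": 16, "name": 32}` → config = {'z': 16, 'name': 32}
`config["c"] = 66` → config = {'z': 16, 'name': 32, 'c': 66}
`config["z"] = 116` → config = {'z': 116, 'name': 32, 'c': 66}
`ans = config["z"]` → ans = 116
So ans = 116

Answer: 116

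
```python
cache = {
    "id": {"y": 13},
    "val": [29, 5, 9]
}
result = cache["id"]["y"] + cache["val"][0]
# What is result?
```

Trace:
`cache = { ...` → cache = {'id': {'y': 13}, 'val': [29, 5, 9]}
`result = cache["id"]["y"] + cache["val"][0]` → result = 42
So result = 42

Answer: 42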